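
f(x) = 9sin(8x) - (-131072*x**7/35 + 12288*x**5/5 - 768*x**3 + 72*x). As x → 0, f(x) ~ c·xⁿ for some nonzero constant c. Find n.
9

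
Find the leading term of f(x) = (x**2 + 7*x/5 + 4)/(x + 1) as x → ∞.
x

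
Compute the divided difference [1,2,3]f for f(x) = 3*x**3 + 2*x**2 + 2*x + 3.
20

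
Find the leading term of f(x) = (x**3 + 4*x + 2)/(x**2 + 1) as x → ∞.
x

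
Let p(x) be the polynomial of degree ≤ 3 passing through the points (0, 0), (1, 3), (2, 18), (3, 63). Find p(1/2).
9/8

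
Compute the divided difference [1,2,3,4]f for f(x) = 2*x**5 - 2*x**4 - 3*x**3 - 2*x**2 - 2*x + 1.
107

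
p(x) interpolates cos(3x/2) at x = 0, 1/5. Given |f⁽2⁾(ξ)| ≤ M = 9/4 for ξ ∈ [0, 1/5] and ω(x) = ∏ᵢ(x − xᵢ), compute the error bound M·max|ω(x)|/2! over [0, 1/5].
9/800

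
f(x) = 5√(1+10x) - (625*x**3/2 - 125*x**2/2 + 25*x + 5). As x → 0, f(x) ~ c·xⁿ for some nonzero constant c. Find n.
4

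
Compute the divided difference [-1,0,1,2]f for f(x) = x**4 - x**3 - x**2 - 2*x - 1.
1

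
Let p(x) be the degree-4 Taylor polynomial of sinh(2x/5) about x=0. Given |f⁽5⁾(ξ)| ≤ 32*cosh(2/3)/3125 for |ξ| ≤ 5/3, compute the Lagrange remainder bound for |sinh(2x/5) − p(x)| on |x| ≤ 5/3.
4*cosh(2/3)/3645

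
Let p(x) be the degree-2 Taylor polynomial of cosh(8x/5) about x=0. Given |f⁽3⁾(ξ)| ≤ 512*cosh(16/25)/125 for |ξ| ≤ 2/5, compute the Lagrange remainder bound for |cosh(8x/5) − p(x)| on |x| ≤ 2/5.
2048*cosh(16/25)/46875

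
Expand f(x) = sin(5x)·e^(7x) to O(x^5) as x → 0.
5*x + 35*x**2 + 305*x**3/3 + 140*x**4 + O(x**5)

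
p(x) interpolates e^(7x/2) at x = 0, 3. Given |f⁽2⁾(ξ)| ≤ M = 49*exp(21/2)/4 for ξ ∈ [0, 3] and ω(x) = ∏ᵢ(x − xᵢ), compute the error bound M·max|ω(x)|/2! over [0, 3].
441*exp(21/2)/32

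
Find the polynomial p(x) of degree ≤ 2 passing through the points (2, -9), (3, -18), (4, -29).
-x**2 - 4*x + 3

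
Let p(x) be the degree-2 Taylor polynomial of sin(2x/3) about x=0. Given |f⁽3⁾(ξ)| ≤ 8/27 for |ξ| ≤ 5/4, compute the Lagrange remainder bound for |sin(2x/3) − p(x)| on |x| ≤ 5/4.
125/1296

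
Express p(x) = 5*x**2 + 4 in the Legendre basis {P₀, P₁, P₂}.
(17/3)P₀ + (10/3)P₂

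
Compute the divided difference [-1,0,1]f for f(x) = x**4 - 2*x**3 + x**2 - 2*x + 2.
2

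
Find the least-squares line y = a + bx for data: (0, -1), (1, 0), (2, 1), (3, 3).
a = -6/5, b = 13/10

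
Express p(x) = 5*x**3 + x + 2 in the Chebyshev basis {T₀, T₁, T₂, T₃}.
(2)T₀ + (19/4)T₁ + (5/4)T₃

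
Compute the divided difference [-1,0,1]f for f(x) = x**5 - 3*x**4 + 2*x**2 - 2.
-1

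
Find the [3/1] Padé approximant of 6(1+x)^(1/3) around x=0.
(-2*x**3/27 + 2*x**2/3 + 6*x + 6)/(2*x/3 + 1)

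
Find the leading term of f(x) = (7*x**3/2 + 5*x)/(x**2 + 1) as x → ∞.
7*x/2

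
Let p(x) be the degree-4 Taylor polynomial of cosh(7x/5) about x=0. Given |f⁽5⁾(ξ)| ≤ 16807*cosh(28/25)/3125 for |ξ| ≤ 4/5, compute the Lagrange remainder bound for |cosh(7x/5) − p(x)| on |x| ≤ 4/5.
2151296*cosh(28/25)/146484375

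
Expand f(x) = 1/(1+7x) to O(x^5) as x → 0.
1 - 7*x + 49*x**2 - 343*x**3 + 2401*x**4 + O(x**5)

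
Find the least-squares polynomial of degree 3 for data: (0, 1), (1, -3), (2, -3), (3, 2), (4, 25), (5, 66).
59/63 + (-143/54)x + (-481/252)x² + (109/108)x³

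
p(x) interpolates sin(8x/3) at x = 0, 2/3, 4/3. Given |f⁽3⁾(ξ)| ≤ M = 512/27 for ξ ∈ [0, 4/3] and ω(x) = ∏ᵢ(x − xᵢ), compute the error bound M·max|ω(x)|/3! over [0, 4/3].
4096*sqrt(3)/19683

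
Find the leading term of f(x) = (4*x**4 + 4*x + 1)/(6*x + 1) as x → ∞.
2*x**3/3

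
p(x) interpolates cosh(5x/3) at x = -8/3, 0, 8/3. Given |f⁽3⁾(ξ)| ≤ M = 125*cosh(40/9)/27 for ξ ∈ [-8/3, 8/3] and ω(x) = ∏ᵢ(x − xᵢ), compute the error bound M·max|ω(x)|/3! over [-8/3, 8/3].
64000*sqrt(3)*cosh(40/9)/19683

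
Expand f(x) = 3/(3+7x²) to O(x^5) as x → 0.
1 - 7*x**2/3 + 49*x**4/9 + O(x**5)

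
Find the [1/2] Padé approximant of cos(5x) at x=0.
1/(25*x**2/2 + 1)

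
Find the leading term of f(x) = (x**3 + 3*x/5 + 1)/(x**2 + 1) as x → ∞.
x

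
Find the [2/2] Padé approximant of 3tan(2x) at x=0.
6*x/(1 - 4*x**2/3)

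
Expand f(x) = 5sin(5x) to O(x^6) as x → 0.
25*x - 625*x**3/6 + 3125*x**5/24 + O(x**6)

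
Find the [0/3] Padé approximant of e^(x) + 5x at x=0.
1/(-1261*x**3/6 + 71*x**2/2 - 6*x + 1)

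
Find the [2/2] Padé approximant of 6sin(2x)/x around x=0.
(12 - 28*x**2/5)/(x**2/5 + 1)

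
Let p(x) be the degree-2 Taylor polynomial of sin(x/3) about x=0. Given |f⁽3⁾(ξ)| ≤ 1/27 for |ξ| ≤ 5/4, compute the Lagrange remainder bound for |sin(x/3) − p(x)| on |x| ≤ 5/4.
125/10368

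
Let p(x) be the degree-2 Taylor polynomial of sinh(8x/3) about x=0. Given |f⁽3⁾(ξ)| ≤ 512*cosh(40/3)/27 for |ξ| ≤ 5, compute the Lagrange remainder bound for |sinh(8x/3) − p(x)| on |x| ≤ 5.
32000*cosh(40/3)/81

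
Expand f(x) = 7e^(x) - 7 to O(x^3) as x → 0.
7*x + 7*x**2/2 + O(x**3)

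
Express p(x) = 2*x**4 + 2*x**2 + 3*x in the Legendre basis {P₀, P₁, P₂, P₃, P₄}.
(16/15)P₀ + (3)P₁ + (52/21)P₂ + (16/35)P₄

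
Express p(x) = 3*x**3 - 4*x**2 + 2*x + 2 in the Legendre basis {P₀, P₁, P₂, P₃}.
(2/3)P₀ + (19/5)P₁ + (-8/3)P₂ + (6/5)P₃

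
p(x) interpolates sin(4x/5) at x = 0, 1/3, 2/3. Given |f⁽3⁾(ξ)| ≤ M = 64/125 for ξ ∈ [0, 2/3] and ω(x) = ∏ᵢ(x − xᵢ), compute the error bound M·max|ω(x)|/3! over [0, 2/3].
64*sqrt(3)/91125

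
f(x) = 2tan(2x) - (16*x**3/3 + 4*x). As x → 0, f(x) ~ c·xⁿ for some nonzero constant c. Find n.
5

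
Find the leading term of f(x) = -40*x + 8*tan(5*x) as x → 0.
1000*x**3/3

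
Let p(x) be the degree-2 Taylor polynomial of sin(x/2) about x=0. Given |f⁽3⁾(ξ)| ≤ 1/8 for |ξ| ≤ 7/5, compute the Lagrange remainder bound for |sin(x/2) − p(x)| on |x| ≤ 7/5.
343/6000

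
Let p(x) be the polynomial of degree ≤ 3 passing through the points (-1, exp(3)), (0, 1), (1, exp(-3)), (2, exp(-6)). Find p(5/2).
((21 - 5*exp(3))*exp(6) - 35*exp(3) + 35)*exp(-6)/16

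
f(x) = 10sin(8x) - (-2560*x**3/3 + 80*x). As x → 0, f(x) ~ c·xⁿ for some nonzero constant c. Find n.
5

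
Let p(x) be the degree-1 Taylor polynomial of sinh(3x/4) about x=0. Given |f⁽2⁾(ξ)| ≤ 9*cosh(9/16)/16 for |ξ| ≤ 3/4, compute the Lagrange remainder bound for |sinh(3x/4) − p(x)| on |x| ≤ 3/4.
81*cosh(9/16)/512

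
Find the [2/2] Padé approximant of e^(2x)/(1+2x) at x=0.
(7*x**2/9 + 4*x/3 + 1)/(-11*x**2/9 + 4*x/3 + 1)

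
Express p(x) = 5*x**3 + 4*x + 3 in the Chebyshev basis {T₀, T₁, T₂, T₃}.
(3)T₀ + (31/4)T₁ + (5/4)T₃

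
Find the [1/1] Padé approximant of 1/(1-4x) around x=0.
1/(1 - 4*x)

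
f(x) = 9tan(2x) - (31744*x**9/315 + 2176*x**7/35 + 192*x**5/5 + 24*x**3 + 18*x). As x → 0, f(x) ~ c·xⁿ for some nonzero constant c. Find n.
11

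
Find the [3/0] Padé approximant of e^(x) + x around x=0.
x**3/6 + x**2/2 + 2*x + 1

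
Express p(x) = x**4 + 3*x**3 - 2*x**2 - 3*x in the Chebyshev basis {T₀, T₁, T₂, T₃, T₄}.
(-5/8)T₀ + (-3/4)T₁ + (-1/2)T₂ + (3/4)T₃ + (1/8)T₄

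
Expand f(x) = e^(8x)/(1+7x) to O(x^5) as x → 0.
1 + x + 25*x**2 - 269*x**3/3 + 2395*x**4/3 + O(x**5)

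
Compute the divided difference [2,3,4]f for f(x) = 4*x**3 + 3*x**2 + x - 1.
39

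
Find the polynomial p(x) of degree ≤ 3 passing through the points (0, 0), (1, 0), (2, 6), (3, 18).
3*x**2 - 3*x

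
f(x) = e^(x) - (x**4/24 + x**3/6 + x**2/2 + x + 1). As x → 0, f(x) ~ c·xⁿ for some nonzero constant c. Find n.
5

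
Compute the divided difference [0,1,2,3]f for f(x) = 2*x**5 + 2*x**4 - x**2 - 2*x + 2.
62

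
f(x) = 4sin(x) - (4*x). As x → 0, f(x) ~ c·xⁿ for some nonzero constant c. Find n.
3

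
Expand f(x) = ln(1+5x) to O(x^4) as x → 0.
5*x - 25*x**2/2 + 125*x**3/3 + O(x**4)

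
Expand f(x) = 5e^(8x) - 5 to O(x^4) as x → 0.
40*x + 160*x**2 + 1280*x**3/3 + O(x**4)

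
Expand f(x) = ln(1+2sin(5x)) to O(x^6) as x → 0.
10*x - 50*x**2 + 875*x**3/3 - 6250*x**4/3 + 190625*x**5/12 + O(x**6)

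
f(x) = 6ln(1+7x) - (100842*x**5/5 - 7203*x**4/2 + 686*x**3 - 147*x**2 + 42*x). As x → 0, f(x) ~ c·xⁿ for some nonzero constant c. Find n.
6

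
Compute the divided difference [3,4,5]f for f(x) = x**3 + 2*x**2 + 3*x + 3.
14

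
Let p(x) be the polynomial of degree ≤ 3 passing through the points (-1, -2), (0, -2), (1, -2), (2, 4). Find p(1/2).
-19/8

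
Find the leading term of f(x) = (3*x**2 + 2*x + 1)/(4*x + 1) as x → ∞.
3*x/4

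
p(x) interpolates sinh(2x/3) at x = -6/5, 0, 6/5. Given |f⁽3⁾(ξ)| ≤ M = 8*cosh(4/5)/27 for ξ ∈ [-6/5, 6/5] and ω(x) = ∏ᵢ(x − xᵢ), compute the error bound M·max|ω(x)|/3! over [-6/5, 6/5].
64*sqrt(3)*cosh(4/5)/3375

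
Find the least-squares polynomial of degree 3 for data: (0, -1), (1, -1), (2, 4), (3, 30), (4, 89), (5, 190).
-47/63 + (-113/189)x + (-89/36)x² + (221/108)x³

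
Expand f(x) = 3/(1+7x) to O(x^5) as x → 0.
3 - 21*x + 147*x**2 - 1029*x**3 + 7203*x**4 + O(x**5)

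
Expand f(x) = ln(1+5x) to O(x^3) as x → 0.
5*x - 25*x**2/2 + O(x**3)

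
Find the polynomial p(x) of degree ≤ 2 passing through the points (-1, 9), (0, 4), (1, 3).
2*x**2 - 3*x + 4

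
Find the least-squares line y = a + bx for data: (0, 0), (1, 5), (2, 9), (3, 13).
a = 3/10, b = 43/10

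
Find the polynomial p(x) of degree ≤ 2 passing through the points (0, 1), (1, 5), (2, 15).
3*x**2 + x + 1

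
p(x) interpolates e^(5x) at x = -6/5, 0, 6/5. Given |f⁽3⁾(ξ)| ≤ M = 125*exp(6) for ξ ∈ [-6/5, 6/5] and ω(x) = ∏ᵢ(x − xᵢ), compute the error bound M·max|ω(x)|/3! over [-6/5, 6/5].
8*sqrt(3)*exp(6)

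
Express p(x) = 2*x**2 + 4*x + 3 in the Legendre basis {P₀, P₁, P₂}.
(11/3)P₀ + (4)P₁ + (4/3)P₂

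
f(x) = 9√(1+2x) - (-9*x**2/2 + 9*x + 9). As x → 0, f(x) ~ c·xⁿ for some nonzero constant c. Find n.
3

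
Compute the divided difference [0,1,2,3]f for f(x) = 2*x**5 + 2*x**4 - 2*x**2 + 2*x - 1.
62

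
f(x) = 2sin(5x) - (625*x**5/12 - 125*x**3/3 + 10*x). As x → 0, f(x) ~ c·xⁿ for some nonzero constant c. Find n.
7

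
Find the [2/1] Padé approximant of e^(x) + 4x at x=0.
(-7*x**2/6 + 14*x/3 + 1)/(1 - x/3)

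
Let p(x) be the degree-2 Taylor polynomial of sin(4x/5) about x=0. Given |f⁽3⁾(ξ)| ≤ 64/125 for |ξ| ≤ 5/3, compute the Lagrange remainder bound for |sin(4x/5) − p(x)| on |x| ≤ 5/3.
32/81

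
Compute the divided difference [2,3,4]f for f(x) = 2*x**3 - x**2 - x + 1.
17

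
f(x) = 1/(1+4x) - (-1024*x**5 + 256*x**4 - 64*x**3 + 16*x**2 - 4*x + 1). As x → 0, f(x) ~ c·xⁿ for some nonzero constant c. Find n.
6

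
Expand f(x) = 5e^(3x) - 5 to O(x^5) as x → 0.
15*x + 45*x**2/2 + 45*x**3/2 + 135*x**4/8 + O(x**5)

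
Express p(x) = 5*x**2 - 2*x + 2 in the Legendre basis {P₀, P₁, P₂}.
(11/3)P₀ + (-2)P₁ + (10/3)P₂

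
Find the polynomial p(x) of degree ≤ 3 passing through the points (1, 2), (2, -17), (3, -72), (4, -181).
-3*x**3 + 2*x + 3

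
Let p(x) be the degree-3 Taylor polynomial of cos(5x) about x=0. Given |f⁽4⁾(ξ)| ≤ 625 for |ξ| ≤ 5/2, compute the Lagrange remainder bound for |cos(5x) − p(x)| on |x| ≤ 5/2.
390625/384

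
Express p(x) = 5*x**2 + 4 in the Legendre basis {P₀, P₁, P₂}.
(17/3)P₀ + (10/3)P₂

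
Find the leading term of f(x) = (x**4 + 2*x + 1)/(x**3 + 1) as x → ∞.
x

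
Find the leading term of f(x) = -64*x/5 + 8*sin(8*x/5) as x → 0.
-2048*x**3/375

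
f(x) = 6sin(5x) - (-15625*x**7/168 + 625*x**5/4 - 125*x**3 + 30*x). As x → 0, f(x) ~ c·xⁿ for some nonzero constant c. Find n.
9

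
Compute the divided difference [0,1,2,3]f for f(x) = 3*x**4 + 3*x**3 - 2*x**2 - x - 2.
21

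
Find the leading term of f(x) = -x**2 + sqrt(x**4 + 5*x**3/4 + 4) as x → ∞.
5*x/8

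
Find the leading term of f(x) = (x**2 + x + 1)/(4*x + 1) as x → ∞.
x/4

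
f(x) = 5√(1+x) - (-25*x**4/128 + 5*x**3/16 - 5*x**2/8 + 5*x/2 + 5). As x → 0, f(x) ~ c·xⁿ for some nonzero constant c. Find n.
5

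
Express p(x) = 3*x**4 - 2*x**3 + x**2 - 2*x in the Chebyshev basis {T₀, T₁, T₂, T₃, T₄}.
(13/8)T₀ + (-7/2)T₁ + (2)T₂ + (-1/2)T₃ + (3/8)T₄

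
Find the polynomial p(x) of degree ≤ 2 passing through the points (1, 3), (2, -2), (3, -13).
-3*x**2 + 4*x + 2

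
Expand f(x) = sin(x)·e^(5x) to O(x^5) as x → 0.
x + 5*x**2 + 37*x**3/3 + 20*x**4 + O(x**5)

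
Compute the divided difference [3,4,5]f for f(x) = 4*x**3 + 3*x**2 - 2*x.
51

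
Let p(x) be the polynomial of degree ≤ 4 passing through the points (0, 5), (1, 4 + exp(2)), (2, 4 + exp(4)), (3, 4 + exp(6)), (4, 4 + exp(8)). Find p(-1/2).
-45*exp(6)/32 - 105*exp(2)/32 + 827/128 + 189*exp(4)/64 + 35*exp(8)/128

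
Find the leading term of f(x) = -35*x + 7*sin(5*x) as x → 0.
-875*x**3/6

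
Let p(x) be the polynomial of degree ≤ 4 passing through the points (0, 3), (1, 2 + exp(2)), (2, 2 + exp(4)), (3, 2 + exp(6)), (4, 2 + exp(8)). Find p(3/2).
-5*exp(6)/32 + 251/128 + 15*exp(2)/32 + 45*exp(4)/64 + 3*exp(8)/128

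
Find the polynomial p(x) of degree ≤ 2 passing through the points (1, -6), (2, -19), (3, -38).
-3*x**2 - 4*x + 1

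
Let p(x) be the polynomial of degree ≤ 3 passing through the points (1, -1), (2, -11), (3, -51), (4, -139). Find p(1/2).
-13/8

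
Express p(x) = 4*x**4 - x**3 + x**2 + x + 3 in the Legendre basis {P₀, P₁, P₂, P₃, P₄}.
(62/15)P₀ + (2/5)P₁ + (62/21)P₂ + (-2/5)P₃ + (32/35)P₄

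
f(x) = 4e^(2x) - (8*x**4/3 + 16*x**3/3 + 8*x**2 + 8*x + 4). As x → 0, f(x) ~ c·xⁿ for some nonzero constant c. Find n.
5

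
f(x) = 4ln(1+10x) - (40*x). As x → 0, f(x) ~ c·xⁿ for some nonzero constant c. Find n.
2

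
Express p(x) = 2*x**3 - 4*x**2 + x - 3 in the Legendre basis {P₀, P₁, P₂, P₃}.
(-13/3)P₀ + (11/5)P₁ + (-8/3)P₂ + (4/5)P₃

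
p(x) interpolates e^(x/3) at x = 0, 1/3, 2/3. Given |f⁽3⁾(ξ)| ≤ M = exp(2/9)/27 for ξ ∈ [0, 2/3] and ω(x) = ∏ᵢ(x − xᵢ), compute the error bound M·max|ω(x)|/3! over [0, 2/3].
sqrt(3)*exp(2/9)/19683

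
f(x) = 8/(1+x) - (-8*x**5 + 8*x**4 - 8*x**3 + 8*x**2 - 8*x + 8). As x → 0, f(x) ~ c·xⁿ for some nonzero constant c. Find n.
6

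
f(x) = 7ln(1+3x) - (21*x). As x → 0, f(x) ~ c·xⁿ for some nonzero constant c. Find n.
2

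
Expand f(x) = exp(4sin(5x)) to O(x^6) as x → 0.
1 + 20*x + 200*x**2 + 1250*x**3 + 5000*x**4 + 60625*x**5/6 + O(x**6)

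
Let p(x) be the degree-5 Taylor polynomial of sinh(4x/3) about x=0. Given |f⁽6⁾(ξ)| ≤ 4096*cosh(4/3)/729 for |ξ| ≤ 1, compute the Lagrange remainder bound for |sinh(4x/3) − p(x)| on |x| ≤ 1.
256*cosh(4/3)/32805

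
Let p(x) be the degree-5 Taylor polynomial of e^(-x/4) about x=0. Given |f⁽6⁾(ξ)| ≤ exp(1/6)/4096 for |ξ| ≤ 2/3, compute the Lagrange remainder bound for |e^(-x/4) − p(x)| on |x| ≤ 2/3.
exp(1/6)/33592320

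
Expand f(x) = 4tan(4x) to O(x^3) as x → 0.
16*x + O(x**3)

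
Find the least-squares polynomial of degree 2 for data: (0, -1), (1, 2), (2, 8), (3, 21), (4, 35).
-37/35 + (57/70)x + (29/14)x²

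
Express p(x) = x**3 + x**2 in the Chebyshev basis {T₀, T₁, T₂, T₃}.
(1/2)T₀ + (3/4)T₁ + (1/2)T₂ + (1/4)T₃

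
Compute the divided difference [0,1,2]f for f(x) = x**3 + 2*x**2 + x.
5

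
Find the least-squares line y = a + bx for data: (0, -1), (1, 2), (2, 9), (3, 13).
a = -8/5, b = 49/10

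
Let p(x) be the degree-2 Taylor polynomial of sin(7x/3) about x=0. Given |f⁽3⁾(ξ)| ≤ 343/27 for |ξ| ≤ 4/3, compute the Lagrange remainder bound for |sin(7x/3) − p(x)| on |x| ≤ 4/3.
10976/2187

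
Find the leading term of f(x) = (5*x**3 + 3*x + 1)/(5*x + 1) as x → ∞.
x**2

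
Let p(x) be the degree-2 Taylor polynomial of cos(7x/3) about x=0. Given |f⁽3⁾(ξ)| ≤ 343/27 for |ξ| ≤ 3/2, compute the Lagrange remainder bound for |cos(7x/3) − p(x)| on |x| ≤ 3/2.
343/48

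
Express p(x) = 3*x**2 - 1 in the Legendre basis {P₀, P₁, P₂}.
(2)P₂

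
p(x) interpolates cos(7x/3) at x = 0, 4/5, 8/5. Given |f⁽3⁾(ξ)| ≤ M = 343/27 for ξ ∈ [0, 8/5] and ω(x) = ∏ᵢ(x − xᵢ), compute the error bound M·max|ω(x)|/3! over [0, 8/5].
21952*sqrt(3)/91125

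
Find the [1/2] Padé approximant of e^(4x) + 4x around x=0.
(148*x/21 + 1)/(-8*x**2/21 - 20*x/21 + 1)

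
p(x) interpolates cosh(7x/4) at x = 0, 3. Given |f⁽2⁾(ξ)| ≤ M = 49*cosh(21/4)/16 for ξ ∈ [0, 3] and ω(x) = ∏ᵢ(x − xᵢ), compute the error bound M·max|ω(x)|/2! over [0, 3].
441*cosh(21/4)/128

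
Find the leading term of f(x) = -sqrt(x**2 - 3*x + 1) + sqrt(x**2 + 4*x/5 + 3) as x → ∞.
19/10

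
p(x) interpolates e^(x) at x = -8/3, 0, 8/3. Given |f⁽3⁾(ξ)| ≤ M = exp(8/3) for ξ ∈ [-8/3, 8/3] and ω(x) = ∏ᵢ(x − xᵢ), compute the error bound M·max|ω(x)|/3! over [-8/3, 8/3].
512*sqrt(3)*exp(8/3)/729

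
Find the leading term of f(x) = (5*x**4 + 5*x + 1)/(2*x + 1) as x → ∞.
5*x**3/2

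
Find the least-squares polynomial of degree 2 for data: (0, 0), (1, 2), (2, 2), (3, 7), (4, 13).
16/35 + (-43/70)x + (13/14)x²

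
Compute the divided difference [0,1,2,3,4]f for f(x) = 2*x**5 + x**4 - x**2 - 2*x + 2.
21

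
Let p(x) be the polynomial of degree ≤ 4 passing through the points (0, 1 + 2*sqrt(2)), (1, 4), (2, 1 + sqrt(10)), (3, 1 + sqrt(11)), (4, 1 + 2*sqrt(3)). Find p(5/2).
-5*sqrt(3)/64 + 3*sqrt(2)/64 + 17/32 + 15*sqrt(11)/32 + 45*sqrt(10)/64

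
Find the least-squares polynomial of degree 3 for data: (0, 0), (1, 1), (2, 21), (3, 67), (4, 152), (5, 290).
-17/63 + (-823/378)x + (85/36)x² + (209/108)x³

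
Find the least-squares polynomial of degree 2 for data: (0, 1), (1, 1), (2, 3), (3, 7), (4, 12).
32/35 + (-22/35)x + (6/7)x²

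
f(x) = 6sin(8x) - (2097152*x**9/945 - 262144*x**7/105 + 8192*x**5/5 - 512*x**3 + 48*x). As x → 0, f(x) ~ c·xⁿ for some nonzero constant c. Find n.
11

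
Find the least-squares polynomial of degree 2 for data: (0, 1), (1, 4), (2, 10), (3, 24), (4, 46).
11/7 + (-15/7)x + (23/7)x²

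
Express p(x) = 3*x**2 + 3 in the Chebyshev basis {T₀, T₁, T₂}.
(9/2)T₀ + (3/2)T₂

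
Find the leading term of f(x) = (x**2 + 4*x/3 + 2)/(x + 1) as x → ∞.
x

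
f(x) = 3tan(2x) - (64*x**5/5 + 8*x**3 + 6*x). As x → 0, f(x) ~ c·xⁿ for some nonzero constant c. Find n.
7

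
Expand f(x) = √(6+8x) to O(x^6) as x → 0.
sqrt(6) + 2*sqrt(6)*x/3 - 2*sqrt(6)*x**2/9 + 4*sqrt(6)*x**3/27 - 10*sqrt(6)*x**4/81 + 28*sqrt(6)*x**5/243 + O(x**6)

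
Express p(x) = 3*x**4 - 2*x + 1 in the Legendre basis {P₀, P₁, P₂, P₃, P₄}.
(8/5)P₀ + (-2)P₁ + (12/7)P₂ + (24/35)P₄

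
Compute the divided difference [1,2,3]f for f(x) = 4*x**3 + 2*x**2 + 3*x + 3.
26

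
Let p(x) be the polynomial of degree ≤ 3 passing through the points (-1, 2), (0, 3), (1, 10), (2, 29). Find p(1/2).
43/8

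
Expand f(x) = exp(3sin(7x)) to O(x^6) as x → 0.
1 + 21*x + 441*x**2/2 + 1372*x**3 + 36015*x**4/8 - 16807*x**5/5 + O(x**6)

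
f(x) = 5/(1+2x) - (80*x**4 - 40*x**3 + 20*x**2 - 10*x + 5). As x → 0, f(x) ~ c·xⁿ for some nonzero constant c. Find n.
5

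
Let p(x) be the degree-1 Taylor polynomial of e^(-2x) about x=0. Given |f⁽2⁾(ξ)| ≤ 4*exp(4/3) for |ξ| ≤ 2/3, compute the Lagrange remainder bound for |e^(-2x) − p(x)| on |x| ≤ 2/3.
8*exp(4/3)/9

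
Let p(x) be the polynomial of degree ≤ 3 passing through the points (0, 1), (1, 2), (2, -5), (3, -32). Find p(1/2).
7/4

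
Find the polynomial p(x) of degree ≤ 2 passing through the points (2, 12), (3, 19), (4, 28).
x**2 + 2*x + 4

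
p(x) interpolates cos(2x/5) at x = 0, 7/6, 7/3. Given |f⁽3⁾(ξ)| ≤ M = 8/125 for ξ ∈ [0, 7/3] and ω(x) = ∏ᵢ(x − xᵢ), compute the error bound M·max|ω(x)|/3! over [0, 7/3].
343*sqrt(3)/91125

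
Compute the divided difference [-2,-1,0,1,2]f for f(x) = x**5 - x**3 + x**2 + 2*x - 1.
0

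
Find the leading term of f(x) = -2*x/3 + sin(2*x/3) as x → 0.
-4*x**3/81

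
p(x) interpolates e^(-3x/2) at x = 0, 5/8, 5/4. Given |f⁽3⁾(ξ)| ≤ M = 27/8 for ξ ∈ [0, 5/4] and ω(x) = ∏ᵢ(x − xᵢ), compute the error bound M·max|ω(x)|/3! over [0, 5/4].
125*sqrt(3)/4096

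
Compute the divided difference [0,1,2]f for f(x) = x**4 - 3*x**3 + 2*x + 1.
-2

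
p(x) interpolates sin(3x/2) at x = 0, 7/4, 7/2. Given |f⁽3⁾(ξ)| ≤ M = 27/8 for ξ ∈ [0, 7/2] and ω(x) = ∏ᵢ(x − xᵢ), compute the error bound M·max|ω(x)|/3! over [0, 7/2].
343*sqrt(3)/512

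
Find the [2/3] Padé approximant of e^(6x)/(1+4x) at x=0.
(123*x**2/35 + 108*x/35 + 1)/(366*x**3/35 - 303*x**2/35 + 38*x/35 + 1)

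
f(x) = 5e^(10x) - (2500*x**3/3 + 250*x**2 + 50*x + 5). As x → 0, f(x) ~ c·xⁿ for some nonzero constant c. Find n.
4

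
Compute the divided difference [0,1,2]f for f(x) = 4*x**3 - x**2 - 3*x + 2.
11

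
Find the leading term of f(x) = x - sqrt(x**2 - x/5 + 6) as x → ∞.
1/10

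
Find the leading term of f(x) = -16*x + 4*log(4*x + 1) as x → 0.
-32*x**2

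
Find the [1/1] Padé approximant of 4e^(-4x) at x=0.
(4 - 8*x)/(2*x + 1)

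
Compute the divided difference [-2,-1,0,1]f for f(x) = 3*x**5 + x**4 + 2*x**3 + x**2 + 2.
15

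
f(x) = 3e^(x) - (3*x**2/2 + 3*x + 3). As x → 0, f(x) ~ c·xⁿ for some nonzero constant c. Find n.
3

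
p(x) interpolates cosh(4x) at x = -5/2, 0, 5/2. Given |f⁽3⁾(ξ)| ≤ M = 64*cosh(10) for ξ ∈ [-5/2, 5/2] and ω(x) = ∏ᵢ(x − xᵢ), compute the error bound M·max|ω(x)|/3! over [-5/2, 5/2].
1000*sqrt(3)*cosh(10)/27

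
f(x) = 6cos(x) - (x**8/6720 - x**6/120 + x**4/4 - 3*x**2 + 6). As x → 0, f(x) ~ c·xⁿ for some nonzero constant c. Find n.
10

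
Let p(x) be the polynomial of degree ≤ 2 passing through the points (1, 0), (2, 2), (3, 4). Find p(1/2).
-1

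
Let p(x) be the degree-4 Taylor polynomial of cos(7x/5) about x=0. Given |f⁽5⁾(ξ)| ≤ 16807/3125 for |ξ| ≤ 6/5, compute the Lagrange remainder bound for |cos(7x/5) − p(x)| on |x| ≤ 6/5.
5445468/48828125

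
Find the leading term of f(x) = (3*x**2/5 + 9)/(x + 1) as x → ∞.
3*x/5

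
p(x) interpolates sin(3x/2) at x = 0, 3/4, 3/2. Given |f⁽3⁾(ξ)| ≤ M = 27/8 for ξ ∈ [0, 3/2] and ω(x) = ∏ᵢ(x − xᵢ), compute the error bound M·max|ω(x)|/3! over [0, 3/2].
27*sqrt(3)/512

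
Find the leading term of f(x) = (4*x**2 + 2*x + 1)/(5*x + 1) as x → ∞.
4*x/5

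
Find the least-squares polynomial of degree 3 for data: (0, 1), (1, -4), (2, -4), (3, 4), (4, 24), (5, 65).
101/126 + (-3203/756)x + (-215/252)x² + (23/27)x³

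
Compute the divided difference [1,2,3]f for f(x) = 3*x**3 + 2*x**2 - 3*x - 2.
20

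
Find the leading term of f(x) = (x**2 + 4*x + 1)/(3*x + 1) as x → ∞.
x/3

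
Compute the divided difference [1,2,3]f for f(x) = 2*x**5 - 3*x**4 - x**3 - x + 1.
99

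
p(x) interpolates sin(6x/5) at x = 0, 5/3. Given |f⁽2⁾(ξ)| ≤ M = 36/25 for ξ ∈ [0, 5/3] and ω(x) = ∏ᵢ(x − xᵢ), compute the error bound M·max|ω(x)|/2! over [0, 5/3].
1/2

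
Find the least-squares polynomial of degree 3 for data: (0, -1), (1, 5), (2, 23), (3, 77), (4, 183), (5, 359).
-47/63 + (715/189)x + (-253/126)x² + (169/54)x³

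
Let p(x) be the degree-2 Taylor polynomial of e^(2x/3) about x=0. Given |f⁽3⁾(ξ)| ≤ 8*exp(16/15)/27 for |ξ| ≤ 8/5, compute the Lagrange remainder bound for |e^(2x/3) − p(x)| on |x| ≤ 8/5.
2048*exp(16/15)/10125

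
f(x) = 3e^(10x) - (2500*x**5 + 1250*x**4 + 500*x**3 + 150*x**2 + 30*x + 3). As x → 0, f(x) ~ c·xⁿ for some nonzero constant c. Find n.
6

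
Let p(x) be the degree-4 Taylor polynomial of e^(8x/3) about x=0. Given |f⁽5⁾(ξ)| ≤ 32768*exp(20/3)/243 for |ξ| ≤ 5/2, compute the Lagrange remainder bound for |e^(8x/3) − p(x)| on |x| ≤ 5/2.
80000*exp(20/3)/729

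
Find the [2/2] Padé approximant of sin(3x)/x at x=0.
(3 - 63*x**2/20)/(9*x**2/20 + 1)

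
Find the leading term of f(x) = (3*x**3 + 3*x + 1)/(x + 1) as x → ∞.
3*x**2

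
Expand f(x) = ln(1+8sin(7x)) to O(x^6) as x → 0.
56*x - 1568*x**2 + 174244*x**3/3 - 7299040*x**4/3 + 326139835*x**5/3 + O(x**6)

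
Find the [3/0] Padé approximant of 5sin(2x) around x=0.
-20*x**3/3 + 10*x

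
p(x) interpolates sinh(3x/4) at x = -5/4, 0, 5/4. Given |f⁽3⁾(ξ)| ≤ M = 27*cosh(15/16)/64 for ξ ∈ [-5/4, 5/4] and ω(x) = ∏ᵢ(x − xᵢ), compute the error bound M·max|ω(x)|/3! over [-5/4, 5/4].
125*sqrt(3)*cosh(15/16)/4096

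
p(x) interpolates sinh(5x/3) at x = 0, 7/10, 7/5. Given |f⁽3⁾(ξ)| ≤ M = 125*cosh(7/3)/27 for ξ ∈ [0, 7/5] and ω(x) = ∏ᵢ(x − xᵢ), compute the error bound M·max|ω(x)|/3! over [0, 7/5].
343*sqrt(3)*cosh(7/3)/5832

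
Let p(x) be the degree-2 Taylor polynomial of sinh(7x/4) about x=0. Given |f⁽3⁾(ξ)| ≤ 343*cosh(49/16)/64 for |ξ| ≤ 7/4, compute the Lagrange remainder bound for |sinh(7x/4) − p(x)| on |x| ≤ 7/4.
117649*cosh(49/16)/24576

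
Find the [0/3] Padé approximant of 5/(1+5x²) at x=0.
5/(5*x**2 + 1)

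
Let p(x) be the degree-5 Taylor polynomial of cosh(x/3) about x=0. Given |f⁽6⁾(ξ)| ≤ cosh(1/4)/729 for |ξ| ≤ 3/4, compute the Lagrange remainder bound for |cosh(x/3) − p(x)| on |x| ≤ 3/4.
cosh(1/4)/2949120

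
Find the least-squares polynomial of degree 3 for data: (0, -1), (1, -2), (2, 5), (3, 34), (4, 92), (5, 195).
-127/126 + (-1229/756)x + (-347/252)x² + (103/54)x³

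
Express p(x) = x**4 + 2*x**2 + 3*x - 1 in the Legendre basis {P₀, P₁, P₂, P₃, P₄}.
(-2/15)P₀ + (3)P₁ + (40/21)P₂ + (8/35)P₄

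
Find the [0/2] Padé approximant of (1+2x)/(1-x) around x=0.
1/(6*x**2 - 3*x + 1)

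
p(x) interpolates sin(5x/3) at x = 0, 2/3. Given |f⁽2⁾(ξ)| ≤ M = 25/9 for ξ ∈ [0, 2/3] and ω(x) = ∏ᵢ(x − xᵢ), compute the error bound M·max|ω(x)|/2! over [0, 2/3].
25/162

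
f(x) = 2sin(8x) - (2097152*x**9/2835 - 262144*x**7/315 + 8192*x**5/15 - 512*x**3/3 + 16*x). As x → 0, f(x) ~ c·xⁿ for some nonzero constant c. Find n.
11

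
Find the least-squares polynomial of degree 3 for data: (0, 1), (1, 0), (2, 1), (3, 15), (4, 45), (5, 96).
79/63 + (-482/189)x + (-32/63)x² + (26/27)x³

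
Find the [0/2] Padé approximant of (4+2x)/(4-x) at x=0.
1/(3*x**2/8 - 3*x/4 + 1)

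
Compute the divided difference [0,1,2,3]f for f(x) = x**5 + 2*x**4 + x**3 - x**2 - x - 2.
38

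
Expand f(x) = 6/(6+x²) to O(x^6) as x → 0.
1 - x**2/6 + x**4/36 + O(x**6)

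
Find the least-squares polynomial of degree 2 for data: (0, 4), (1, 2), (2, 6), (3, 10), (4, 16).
122/35 + (-48/35)x + (8/7)x²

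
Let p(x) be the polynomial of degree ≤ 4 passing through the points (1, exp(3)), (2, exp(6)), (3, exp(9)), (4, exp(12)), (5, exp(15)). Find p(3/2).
(-5*exp(12) - 70*exp(6) + 35 + 140*exp(3) + 28*exp(9))*exp(3)/128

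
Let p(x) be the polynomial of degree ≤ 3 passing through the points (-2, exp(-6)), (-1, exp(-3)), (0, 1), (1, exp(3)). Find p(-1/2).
((9 - exp(3))*exp(6) - 1 + 9*exp(3))*exp(-6)/16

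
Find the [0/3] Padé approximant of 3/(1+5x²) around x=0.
3/(5*x**2 + 1)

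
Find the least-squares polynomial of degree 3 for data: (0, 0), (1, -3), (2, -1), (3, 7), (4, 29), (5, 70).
-23/126 + (-1429/756)x + (-295/252)x² + (47/54)x³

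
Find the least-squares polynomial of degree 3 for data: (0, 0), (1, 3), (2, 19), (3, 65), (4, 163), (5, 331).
-1/14 + (109/28)x + (-53/14)x² + (13/4)x³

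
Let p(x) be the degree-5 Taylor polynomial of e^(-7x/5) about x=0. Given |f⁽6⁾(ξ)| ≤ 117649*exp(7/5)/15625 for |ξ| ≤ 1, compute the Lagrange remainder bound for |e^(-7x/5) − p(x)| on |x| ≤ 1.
117649*exp(7/5)/11250000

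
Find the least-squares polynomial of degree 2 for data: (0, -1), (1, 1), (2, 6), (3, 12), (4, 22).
-34/35 + (59/70)x + (17/14)x²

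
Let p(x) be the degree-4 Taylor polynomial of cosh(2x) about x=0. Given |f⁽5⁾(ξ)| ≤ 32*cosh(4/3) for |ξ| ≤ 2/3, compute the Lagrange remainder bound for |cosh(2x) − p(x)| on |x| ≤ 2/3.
128*cosh(4/3)/3645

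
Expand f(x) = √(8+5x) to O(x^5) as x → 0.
2*sqrt(2) + 5*sqrt(2)*x/8 - 25*sqrt(2)*x**2/256 + 125*sqrt(2)*x**3/4096 - 3125*sqrt(2)*x**4/262144 + O(x**5)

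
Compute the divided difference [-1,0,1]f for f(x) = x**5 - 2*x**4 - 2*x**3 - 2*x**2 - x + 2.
-4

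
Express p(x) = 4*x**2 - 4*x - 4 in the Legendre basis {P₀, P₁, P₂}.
(-8/3)P₀ + (-4)P₁ + (8/3)P₂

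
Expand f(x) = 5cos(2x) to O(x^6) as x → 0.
5 - 10*x**2 + 10*x**4/3 + O(x**6)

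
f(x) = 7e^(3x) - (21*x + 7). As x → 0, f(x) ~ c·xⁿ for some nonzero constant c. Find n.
2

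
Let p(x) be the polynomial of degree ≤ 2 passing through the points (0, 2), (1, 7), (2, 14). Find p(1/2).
17/4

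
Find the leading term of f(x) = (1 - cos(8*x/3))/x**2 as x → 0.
32/9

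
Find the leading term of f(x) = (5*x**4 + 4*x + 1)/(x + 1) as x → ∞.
5*x**3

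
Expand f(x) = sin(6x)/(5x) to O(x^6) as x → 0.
6/5 - 36*x**2/5 + 324*x**4/25 + O(x**6)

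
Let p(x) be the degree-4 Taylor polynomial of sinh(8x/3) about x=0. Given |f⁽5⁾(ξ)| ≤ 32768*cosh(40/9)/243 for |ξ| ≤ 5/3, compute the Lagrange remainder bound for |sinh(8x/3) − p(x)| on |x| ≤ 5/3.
2560000*cosh(40/9)/177147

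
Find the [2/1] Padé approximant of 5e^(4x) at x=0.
(40*x**2/3 + 40*x/3 + 5)/(1 - 4*x/3)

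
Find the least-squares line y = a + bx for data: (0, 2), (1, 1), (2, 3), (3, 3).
a = 3/2, b = 1/2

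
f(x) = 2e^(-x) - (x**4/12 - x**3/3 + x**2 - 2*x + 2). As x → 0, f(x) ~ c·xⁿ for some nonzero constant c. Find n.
5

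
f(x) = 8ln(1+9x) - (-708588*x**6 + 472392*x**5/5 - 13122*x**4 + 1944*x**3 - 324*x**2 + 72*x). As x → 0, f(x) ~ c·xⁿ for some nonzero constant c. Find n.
7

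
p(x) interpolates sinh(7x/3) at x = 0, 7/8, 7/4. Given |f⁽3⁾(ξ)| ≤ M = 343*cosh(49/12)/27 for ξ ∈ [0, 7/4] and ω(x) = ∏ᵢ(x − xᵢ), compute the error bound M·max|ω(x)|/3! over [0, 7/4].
117649*sqrt(3)*cosh(49/12)/373248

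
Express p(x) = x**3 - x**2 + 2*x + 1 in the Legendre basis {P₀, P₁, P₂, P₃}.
(2/3)P₀ + (13/5)P₁ + (-2/3)P₂ + (2/5)P₃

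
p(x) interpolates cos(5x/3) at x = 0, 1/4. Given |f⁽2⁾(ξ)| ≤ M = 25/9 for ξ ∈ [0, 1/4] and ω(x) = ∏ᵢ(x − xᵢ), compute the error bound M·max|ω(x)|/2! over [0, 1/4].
25/1152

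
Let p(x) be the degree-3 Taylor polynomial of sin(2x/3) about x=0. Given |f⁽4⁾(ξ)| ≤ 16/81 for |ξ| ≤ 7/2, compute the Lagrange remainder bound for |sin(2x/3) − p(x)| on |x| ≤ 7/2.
2401/1944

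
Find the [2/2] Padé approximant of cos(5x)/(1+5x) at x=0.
(-175*x**2/12 + 5*x/6 + 1)/(25*x**2/12 + 35*x/6 + 1)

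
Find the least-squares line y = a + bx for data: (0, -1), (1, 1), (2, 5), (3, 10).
a = -9/5, b = 37/10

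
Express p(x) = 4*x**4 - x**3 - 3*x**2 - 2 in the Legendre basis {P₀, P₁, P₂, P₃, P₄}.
(-11/5)P₀ + (-3/5)P₁ + (2/7)P₂ + (-2/5)P₃ + (32/35)P₄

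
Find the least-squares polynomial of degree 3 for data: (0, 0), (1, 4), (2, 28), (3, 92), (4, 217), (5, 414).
5/18 + (-1535/756)x + (127/63)x² + (323/108)x³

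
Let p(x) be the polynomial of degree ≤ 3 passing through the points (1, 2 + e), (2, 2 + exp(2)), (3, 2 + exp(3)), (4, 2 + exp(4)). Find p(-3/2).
-105*exp(4)/16 - 495*exp(2)/16 + 2 + 231*e/16 + 385*exp(3)/16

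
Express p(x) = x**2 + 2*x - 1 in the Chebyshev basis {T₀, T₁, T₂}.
(-1/2)T₀ + (2)T₁ + (1/2)T₂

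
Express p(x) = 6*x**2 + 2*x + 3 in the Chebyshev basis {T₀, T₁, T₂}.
(6)T₀ + (2)T₁ + (3)T₂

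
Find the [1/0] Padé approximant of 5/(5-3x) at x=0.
3*x/5 + 1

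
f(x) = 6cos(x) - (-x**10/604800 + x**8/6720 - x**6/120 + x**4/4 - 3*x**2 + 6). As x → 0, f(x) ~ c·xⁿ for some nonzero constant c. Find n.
12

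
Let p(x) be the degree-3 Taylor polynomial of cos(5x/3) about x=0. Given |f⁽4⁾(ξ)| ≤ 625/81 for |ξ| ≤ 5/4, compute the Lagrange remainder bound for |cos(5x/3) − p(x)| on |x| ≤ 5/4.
390625/497664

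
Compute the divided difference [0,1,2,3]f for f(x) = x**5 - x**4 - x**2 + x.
19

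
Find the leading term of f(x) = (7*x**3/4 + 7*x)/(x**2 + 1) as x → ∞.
7*x/4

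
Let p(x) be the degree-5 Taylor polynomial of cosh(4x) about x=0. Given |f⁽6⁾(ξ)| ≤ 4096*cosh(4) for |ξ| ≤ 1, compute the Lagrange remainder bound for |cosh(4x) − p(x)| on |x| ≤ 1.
256*cosh(4)/45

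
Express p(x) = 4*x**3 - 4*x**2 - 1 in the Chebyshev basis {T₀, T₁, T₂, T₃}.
(-3)T₀ + (3)T₁ + (-2)T₂ + T₃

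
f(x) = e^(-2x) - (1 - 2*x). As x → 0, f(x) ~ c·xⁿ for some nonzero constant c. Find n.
2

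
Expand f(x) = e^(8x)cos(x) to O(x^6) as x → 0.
1 + 8*x + 63*x**2/2 + 244*x**3/3 + 3713*x**4/24 + 3461*x**5/15 + O(x**6)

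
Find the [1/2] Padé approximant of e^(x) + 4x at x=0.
(103*x/21 + 1)/(-x**2/42 - 2*x/21 + 1)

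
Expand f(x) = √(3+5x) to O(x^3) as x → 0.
sqrt(3) + 5*sqrt(3)*x/6 - 25*sqrt(3)*x**2/72 + O(x**3)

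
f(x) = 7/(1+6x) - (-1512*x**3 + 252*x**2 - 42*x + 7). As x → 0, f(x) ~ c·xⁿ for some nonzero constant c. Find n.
4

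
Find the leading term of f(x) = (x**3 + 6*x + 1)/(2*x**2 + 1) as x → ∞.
x/2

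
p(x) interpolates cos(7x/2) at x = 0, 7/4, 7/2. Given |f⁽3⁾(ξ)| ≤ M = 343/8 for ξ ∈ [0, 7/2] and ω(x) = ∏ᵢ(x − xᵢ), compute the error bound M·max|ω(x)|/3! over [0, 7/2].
117649*sqrt(3)/13824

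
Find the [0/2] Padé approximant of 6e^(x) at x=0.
6/(x**2/2 - x + 1)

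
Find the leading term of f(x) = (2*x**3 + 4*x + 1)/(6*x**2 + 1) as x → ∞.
x/3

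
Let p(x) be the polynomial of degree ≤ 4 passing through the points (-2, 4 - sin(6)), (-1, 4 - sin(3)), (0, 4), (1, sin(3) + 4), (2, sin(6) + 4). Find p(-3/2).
-7*sin(3)/8 - 5*sin(6)/16 + 4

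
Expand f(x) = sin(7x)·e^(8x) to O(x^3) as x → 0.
7*x + 56*x**2 + O(x**3)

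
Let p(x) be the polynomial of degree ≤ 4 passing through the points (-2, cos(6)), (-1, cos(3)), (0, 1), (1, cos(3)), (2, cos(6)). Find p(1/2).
5*cos(3)/16 - cos(6)/64 + 45/64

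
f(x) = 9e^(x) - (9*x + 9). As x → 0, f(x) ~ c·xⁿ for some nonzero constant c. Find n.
2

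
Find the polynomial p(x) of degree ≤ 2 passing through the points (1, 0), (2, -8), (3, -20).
-2*x**2 - 2*x + 4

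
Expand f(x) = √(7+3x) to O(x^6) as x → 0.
sqrt(7) + 3*sqrt(7)*x/14 - 9*sqrt(7)*x**2/392 + 27*sqrt(7)*x**3/5488 - 405*sqrt(7)*x**4/307328 + 243*sqrt(7)*x**5/614656 + O(x**6)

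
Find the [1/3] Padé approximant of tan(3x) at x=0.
3*x/(1 - 3*x**2)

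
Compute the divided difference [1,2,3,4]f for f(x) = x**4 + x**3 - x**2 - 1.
11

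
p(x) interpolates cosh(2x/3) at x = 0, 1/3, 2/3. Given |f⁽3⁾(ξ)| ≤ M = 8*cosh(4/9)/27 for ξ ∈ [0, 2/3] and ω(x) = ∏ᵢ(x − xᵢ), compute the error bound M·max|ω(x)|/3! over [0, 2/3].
8*sqrt(3)*cosh(4/9)/19683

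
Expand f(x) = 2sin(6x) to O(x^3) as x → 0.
12*x + O(x**3)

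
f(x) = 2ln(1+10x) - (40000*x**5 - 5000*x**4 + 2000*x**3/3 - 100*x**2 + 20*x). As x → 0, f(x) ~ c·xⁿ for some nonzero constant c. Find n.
6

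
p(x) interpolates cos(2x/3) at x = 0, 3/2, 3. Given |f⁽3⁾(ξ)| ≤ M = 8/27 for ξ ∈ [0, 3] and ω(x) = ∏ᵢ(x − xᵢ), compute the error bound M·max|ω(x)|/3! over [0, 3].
sqrt(3)/27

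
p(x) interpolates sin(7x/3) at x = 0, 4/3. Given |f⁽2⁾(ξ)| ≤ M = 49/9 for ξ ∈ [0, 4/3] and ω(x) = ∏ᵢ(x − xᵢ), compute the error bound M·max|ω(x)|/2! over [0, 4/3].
98/81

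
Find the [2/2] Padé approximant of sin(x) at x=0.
x/(x**2/6 + 1)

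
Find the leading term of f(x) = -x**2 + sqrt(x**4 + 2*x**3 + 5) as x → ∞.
x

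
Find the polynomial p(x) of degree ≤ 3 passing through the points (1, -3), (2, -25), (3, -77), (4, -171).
-2*x**3 - 3*x**2 + x + 1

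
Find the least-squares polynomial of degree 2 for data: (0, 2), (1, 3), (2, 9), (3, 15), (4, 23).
8/5 + (7/5)x + x²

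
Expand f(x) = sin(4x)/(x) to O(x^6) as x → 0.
4 - 32*x**2/3 + 128*x**4/15 + O(x**6)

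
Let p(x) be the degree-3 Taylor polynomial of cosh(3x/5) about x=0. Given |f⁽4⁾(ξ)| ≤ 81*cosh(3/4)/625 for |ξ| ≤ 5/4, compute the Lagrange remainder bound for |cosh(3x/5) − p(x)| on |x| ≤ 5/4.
27*cosh(3/4)/2048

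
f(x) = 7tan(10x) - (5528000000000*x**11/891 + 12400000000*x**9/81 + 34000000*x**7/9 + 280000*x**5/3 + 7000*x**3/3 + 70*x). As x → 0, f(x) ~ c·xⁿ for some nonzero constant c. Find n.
13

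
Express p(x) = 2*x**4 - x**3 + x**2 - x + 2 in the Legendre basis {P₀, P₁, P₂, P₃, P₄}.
(41/15)P₀ + (-8/5)P₁ + (38/21)P₂ + (-2/5)P₃ + (16/35)P₄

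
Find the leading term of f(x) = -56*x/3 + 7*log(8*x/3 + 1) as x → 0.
-224*x**2/9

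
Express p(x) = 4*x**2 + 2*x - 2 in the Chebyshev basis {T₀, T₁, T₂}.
(2)T₁ + (2)T₂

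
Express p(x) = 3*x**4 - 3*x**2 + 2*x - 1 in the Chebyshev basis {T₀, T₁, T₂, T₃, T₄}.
(-11/8)T₀ + (2)T₁ + (3/8)T₄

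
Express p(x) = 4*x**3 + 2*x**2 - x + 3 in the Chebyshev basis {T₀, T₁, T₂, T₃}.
(4)T₀ + (2)T₁ + T₂ + T₃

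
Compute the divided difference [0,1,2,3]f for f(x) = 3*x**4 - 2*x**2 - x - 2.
18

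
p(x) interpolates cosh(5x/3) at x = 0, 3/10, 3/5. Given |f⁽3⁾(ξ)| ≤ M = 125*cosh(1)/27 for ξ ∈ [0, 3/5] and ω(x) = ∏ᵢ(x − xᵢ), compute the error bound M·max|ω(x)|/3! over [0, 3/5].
sqrt(3)*cosh(1)/216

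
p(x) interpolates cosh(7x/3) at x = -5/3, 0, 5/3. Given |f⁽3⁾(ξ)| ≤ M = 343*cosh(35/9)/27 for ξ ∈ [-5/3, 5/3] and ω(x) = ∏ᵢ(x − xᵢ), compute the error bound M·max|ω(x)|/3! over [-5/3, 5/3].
42875*sqrt(3)*cosh(35/9)/19683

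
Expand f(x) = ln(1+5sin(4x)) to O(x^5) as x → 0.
20*x - 200*x**2 + 7840*x**3/3 - 116800*x**4/3 + O(x**5)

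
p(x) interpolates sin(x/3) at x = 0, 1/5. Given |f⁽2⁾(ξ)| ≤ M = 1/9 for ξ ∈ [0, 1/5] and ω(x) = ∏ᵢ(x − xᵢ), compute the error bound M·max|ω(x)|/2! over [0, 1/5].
1/1800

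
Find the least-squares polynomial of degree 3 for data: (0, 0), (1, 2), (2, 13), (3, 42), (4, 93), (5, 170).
25/126 + (-1927/756)x + (355/126)x² + (97/108)x³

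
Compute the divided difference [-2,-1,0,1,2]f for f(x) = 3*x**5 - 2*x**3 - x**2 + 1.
0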